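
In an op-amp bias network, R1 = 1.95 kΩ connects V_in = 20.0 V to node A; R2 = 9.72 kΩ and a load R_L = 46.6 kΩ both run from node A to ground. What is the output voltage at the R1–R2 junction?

V_out ≈ 16.1 V

First combine the lower leg with the load: R2 ‖ R_L = 8.042 kΩ.
Voltage divider with the loaded lower leg: V_out = 20.0 × 8.042/(1.95 + 8.042) = 20.0 × 0.8049 = 16.10 V.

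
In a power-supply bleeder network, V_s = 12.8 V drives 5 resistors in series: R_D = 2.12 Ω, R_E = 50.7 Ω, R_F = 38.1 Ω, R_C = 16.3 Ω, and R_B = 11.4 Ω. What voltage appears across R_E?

V ≈ 5.47 V

ΣR = 2.12 + 50.7 + 38.1 + 16.3 + 11.4 = 118.6 Ω.
By the voltage-divider rule, V = 12.8 × 50.70/118.6 = 5.471 V.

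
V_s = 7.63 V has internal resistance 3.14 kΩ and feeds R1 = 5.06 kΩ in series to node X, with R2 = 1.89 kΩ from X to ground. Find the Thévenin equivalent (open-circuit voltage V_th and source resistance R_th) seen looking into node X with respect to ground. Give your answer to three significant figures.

V_th ≈ 1.43 V, R_th ≈ 1.54 kΩ

R1' = 3.14 + 5.06 = 8.200 kΩ (source resistance + R1).
Open-circuit (no load on X): V_th = V_s · R2/(R1' + R2) = 7.63 × 1.89/(8.200 + 1.89) = 1.429 V.
Zeroing V_s shorts the top of R1' to ground, so R_th = R1' ‖ R2 = 1.536 kΩ.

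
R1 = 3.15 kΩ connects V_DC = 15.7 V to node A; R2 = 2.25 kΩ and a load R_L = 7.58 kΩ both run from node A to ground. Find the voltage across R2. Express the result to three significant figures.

First combine the lower leg with the load: R2 ‖ R_L = 1.735 kΩ.
Voltage divider with the loaded lower leg: V_out = 15.7 × 1.735/(3.15 + 1.735) = 15.7 × 0.3552 = 5.576 V.

V_out ≈ 5.58 V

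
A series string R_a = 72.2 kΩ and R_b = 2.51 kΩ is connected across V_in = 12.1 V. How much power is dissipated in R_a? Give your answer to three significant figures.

The common current is I = 12.1/74.71 = 0.1620 mA.
P(R_a) = I²·R_a = (0.1620)² × 72.2 = 1.894 mW.

P ≈ 1.89 mW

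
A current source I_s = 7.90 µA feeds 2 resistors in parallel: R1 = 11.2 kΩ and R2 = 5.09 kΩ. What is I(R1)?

I ≈ 2.47 µA

Two-branch current divider: I_k = I_s · R_other/(R_1 + R_2).
So I = 7.90 × 5.09/16.29 = 2.468 µA.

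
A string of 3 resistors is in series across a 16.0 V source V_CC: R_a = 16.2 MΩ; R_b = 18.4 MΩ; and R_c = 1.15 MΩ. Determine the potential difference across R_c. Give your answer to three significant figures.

V ≈ 0.515 V

Series total: ΣR = 16.2 + 18.4 + 1.15 = 35.75 MΩ.
V = V_CC · R/ΣR = 16.0 × 0.03217 = 0.5147 V.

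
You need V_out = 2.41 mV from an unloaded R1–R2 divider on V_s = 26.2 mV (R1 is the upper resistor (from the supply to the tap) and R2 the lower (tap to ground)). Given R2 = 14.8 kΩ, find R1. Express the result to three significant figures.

R1 ≈ 146 kΩ

The divider ratio is R2/(R1+R2) = 2.41/26.2 = 0.09198.
Rearranging, R1 = R2·(1−k)/k = 14.8 × 9.871 = 146.1 kΩ.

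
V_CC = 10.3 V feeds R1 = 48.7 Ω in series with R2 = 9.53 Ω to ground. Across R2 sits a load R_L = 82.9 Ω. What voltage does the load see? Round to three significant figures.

First combine the lower leg with the load: R2 ‖ R_L = 8.547 Ω.
Now apply the divider: V_out = 10.3 × 0.1493 = 1.538 V.

V_out ≈ 1.54 V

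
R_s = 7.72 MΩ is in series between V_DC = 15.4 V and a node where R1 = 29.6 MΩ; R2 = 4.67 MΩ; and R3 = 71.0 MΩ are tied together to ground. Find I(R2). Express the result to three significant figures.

I ≈ 1.09 µA

Equivalent of the parallel group: R_p = 3.817 MΩ.
Node voltage V_A = V_DC · R_p/(R_s + R_p) = 15.4 × 0.3308 = 5.095 V.
I(R2) = V_A / R2 = 5.095/4.67 = 1.091 µA.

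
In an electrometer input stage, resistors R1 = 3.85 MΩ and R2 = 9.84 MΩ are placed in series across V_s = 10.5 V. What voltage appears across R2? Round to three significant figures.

V ≈ 7.55 V

ΣR = 3.85 + 9.84 = 13.69 MΩ.
V = V_s · R/ΣR = 10.5 × 0.7188 = 7.547 V.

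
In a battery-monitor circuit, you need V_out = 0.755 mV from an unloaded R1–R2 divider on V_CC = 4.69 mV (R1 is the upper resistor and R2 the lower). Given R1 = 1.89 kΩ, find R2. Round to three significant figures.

R2 ≈ 0.363 kΩ

Required fraction k = V_out/V_CC = 0.1610.
So R2 = R1 · V_out/(V_CC − V_out) = 1.89 × 0.755/(4.69 − 0.755) = 1.89 × 0.1919 = 0.3626 kΩ.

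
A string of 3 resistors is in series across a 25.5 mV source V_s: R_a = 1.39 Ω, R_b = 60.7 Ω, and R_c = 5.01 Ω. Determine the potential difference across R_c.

V ≈ 1.90 mV

Series total: ΣR = 1.39 + 60.7 + 5.01 = 67.10 Ω.
Voltage divider: V = V_s · (5.010 / 67.10) = 25.5 × 0.07466 = 1.904 mV.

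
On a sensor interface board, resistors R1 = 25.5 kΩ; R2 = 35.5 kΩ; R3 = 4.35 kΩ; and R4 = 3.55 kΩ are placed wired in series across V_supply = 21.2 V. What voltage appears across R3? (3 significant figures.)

Total series resistance ΣR = 25.5 + 35.5 + 4.35 + 3.55 = 68.90 kΩ.
By the voltage-divider rule, V = 21.2 × 4.350/68.90 = 1.338 V.

V ≈ 1.34 V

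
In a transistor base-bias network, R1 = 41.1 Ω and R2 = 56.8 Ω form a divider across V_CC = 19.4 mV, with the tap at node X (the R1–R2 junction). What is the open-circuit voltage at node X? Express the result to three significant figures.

With X open, the divider is unloaded: V_th = 19.4 × 56.8/97.90 = 11.26 mV.

V_th ≈ 11.3 mV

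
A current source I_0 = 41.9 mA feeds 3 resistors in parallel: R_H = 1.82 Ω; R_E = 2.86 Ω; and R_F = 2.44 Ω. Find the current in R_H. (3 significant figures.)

ΣG = 1/1.82 + 1/2.86 + 1/2.44 = 1.309.
R_H takes the fraction G_k/ΣG = 0.5495/1.309 = 0.4198, so I = 41.9 × 0.4198 = 17.59 mA.

I ≈ 17.6 mA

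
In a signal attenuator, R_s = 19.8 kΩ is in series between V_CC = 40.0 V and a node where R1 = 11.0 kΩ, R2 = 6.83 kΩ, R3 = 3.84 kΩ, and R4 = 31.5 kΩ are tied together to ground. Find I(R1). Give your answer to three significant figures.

I ≈ 0.317 mA

Equivalent of the parallel group: R_p = 1.889 kΩ.
V_A = 40.0 × 1.889/21.69 = 3.483 V.
I(R1) = V_A / R1 = 3.483/11.0 = 0.3167 mA.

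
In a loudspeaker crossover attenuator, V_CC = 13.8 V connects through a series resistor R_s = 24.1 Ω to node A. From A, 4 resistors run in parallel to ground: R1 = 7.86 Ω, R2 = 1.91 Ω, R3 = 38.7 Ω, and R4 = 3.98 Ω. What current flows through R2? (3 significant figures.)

I ≈ 0.309 A

Combine the parallel branches: R_p = (1/7.86 + 1/1.91 + 1/38.7 + 1/3.98)⁻¹ = 1.078 Ω.
V_A = 13.8 × 1.078/25.18 = 0.5907 V.
Branch current I = V_A/R2 = 0.5907/1.91 = 0.3093 A.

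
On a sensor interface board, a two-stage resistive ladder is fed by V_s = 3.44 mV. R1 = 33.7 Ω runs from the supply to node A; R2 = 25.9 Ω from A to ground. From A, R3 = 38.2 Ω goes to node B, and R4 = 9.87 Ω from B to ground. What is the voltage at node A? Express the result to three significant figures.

V_A ≈ 1.15 mV

Node A sees R2 in parallel with the series input of stage 2, R3 + R4 = 48.07 Ω.
Effective lower resistance at A: R2 ‖ 48.07 = 16.83 Ω.
V_A = 3.44 × 16.83/(33.7 + 16.83) = 1.146 mV.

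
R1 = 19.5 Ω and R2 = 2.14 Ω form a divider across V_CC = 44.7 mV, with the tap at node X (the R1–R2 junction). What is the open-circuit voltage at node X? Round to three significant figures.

V_th ≈ 4.42 mV

Open-circuit (no load on X): V_th = V_CC · R2/(R1 + R2) = 44.7 × 2.14/(19.50 + 2.14) = 4.420 mV.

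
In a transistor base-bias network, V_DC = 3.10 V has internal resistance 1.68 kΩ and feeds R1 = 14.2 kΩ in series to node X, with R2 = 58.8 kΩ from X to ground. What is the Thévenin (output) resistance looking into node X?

R1' = 1.68 + 14.2 = 15.88 kΩ (source resistance + R1).
Looking into X with the source shorted: R_th = R1'·R2/(R1'+R2) = 15.88 × 58.8/74.68 = 12.50 kΩ.

R_th ≈ 12.5 kΩ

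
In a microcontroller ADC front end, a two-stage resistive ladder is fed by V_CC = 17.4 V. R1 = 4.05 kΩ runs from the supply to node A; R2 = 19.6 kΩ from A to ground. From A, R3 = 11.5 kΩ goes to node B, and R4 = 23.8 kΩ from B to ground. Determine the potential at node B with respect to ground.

The second stage (R3 + R4 = 35.30 kΩ) loads node A in parallel with R2.
R2 ‖ (R3+R4) = 12.60 kΩ.
V_A = 17.4 × 12.60/(4.05 + 12.60) = 13.17 V.
V_B = V_A × 0.6742 = 8.878 V.

V_B ≈ 8.88 V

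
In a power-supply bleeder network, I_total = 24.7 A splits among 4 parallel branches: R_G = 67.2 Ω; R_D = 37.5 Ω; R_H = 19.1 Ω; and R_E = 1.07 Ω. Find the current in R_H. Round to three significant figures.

I ≈ 1.26 A

Total conductance ΣG = 1/67.2 + 1/37.5 + 1/19.1 + 1/1.07 = 1.028 (units of 1/Ω).
By the current-divider rule, I = I_total · G_k/ΣG = 24.7 × 0.05091 = 1.257 A.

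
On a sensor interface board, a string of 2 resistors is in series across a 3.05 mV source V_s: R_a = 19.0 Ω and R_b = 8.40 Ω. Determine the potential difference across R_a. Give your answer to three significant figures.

V ≈ 2.11 mV

ΣR = 19.0 + 8.40 = 27.40 Ω.
By the voltage-divider rule, V = 3.05 × 19.00/27.40 = 2.115 mV.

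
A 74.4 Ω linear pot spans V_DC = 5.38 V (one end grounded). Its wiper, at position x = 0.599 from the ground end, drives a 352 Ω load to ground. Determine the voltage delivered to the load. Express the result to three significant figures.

The pot divides into 29.83 Ω above the wiper and 44.57 Ω below.
R_L loads the lower segment: effective lower R = 39.56 Ω.
V_out = 5.38 × 39.56/(29.83 + 39.56) = 3.067 V.

V_out ≈ 3.07 V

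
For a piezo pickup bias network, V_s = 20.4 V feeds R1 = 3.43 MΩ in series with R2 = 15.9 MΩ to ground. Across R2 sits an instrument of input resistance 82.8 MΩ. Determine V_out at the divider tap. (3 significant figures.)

V_out ≈ 16.2 V

The load sits in parallel with R2, giving an effective lower resistance R2' = R2·R_L/(R2+R_L) = 13.34 MΩ.
Then V_out = V_s · R2'/(R1 + R2') = 20.4 × 13.34/16.77 = 16.23 V.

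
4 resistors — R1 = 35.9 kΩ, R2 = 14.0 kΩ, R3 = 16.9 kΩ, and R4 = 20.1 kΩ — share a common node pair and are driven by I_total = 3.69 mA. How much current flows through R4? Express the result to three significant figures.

I ≈ 0.882 mA

Conductances: ΣG = 1/35.9 + 1/14.0 + 1/16.9 + 1/20.1 = 0.2082 (1/kΩ).
R4 takes the fraction G_k/ΣG = 0.04975/0.2082 = 0.2390, so I = 3.69 × 0.2390 = 0.8817 mA.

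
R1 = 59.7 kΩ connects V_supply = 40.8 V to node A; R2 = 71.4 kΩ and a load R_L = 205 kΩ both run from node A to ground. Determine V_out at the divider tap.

R2 ‖ R_L = (71.4 × 205)/(71.4 + 205) = 52.96 kΩ.
Then V_out = V_supply · R2'/(R1 + R2') = 40.8 × 52.96/112.7 = 19.18 V.

V_out ≈ 19.2 V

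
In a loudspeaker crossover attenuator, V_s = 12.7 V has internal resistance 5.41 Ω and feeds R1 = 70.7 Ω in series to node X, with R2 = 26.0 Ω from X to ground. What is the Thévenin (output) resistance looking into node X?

R_th ≈ 19.4 Ω

R1' = 5.41 + 70.7 = 76.11 Ω (source resistance + R1).
Zeroing V_s shorts the top of R1' to ground, so R_th = R1' ‖ R2 = 19.38 Ω.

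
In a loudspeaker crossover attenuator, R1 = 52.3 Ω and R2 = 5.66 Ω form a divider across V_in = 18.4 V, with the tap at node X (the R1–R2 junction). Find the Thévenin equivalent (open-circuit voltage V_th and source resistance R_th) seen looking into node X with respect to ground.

V_th is the unloaded tap voltage: V_in · R2/(R1+R2) = 18.4 × 0.09765 = 1.797 V.
Zeroing V_in shorts the top of R1 to ground, so R_th = R1 ‖ R2 = 5.107 Ω.

V_th ≈ 1.80 V, R_th ≈ 5.11 Ω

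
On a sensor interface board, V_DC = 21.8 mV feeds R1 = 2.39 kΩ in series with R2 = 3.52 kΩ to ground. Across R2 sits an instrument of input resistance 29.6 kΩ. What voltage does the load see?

The load sits in parallel with R2, giving an effective lower resistance R2' = R2·R_L/(R2+R_L) = 3.146 kΩ.
Then V_out = V_DC · R2'/(R1 + R2') = 21.8 × 3.146/5.536 = 12.39 mV.
(Unloaded it would be 13.0 mV; the load pulls it down.)

V_out ≈ 12.4 mV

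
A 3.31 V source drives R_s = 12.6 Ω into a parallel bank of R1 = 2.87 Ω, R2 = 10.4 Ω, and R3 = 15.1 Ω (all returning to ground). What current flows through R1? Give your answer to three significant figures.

I ≈ 0.155 A

Equivalent of the parallel group: R_p = 1.958 Ω.
V_A = 3.31 × 1.958/14.56 = 0.4451 V.
I(R1) = V_A / R1 = 0.4451/2.87 = 0.1551 A.
(Check via current divider: I_total = 0.2274 A; share G_k/ΣG = 0.6821 → same result.)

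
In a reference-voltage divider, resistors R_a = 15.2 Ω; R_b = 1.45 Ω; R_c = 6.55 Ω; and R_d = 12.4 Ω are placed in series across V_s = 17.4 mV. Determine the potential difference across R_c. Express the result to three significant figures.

V ≈ 3.20 mV

ΣR = 15.2 + 1.45 + 6.55 + 12.4 = 35.60 Ω.
By the voltage-divider rule, V = 17.4 × 6.550/35.60 = 3.201 mV.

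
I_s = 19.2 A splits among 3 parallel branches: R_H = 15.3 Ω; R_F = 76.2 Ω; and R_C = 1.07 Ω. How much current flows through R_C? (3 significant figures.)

Total conductance ΣG = 1/15.3 + 1/76.2 + 1/1.07 = 1.013 (units of 1/Ω).
Current divider: I(R_C) = I_s · G_k/ΣG = 19.2 × (0.9346/1.013) = 19.2 × 0.9225 = 17.71 A.

I ≈ 17.7 A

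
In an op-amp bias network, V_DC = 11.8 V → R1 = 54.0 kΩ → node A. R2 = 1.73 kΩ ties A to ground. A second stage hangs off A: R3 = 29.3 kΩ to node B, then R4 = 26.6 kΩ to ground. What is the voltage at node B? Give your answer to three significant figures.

V_B ≈ 0.169 V

The second stage (R3 + R4 = 55.90 kΩ) loads node A in parallel with R2.
R2 ‖ (R3+R4) = 1.678 kΩ.
V_A = 11.8 × 1.678/(54.0 + 1.678) = 0.3556 V.
Then the unloaded second divider: V_B = V_A × R4/(R3+R4) = 0.3556 × 0.4758 = 0.1692 V.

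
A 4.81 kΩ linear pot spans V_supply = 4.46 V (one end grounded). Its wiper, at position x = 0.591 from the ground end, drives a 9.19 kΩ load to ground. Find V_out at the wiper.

V_out ≈ 2.34 V

Split the track: R_lower = x·R_p = 2.843 kΩ, R_upper = (1−x)·R_p = 1.967 kΩ.
Lower segment in parallel with the load: 2.843 ‖ 9.19 = 2.171 kΩ.
Loaded-divider output: V_out = 4.46 × 0.5246 = 2.340 V.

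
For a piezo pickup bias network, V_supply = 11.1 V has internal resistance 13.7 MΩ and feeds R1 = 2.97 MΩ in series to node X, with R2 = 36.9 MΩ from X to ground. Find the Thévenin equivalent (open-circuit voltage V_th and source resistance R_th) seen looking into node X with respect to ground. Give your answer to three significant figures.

R1' = 13.7 + 2.97 = 16.67 MΩ (source resistance + R1).
Open-circuit (no load on X): V_th = V_supply · R2/(R1' + R2) = 11.1 × 36.9/(16.67 + 36.9) = 7.646 V.
Zeroing V_supply shorts the top of R1' to ground, so R_th = R1' ‖ R2 = 11.48 MΩ.

V_th ≈ 7.65 V, R_th ≈ 11.5 MΩ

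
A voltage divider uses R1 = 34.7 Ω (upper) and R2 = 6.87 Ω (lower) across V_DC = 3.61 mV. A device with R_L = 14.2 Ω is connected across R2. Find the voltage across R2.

The load sits in parallel with R2, giving an effective lower resistance R2' = R2·R_L/(R2+R_L) = 4.630 Ω.
Voltage divider with the loaded lower leg: V_out = 3.61 × 4.630/(34.7 + 4.630) = 3.61 × 0.1177 = 0.4250 mV.

V_out ≈ 0.425 mV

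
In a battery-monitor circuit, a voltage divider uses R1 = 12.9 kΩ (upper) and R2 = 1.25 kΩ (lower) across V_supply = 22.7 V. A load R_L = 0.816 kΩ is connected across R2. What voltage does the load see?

The load sits in parallel with R2, giving an effective lower resistance R2' = R2·R_L/(R2+R_L) = 0.4937 kΩ.
Then V_out = V_supply · R2'/(R1 + R2') = 22.7 × 0.4937/13.39 = 0.8367 V.

V_out ≈ 0.837 V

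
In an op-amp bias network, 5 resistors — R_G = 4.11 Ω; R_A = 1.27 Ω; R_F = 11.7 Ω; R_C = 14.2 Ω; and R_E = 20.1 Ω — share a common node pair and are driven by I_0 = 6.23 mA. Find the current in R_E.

ΣG = 1/4.11 + 1/1.27 + 1/11.7 + 1/14.2 + 1/20.1 = 1.236.
R_E takes the fraction G_k/ΣG = 0.04975/1.236 = 0.04024, so I = 6.23 × 0.04024 = 0.2507 mA.

I ≈ 0.251 mA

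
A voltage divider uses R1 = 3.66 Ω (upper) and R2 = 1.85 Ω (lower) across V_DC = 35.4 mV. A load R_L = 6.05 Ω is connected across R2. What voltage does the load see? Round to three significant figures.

V_out ≈ 9.88 mV

The load sits in parallel with R2, giving an effective lower resistance R2' = R2·R_L/(R2+R_L) = 1.417 Ω.
Voltage divider with the loaded lower leg: V_out = 35.4 × 1.417/(3.66 + 1.417) = 35.4 × 0.2791 = 9.879 mV.
(Unloaded it would be 11.9 mV; the load pulls it down.)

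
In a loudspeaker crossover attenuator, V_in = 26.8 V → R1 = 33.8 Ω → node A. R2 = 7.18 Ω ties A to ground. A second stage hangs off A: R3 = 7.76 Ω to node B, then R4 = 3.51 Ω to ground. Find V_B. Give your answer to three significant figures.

V_B ≈ 0.959 V

Looking into the second stage from A: R3 + R4 = 11.27 Ω appears in parallel with R2.
Effective lower resistance at A: R2 ‖ 11.27 = 4.386 Ω.
So V_A = 26.8 × 0.1149 = 3.078 V.
Stage 2 is unloaded, so V_B = V_A · R4/(R3+R4) = 3.078 × 3.51/11.27 = 0.9587 V.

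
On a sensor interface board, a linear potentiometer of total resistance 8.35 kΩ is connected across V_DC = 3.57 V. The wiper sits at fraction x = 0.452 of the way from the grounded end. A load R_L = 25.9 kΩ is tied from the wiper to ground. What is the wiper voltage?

V_out ≈ 1.49 V

Split the track: R_lower = x·R_p = 3.774 kΩ, R_upper = (1−x)·R_p = 4.576 kΩ.
R_L loads the lower segment: effective lower R = 3.294 kΩ.
V_out = 3.57 × 3.294/(4.576 + 3.294) = 1.494 V.
(Unloaded: V_out = x·V_DC = 1.61 V.)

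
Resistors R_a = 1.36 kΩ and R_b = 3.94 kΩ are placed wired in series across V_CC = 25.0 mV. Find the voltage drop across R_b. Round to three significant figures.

V ≈ 18.6 mV

ΣR = 1.36 + 3.94 = 5.300 kΩ.
Voltage divider: V = V_CC · (3.940 / 5.300) = 25.0 × 0.7434 = 18.58 mV.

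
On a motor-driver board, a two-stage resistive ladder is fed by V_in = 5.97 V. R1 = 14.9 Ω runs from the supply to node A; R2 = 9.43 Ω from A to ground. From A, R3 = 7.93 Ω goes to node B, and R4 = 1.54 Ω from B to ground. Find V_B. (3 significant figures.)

The second stage (R3 + R4 = 9.470 Ω) loads node A in parallel with R2.
Effective lower resistance at A: R2 ‖ 9.470 = 4.725 Ω.
V_A = 5.97 × 4.725/(14.9 + 4.725) = 1.437 V.
V_B = V_A × 0.1626 = 0.2337 V.

V_B ≈ 0.234 V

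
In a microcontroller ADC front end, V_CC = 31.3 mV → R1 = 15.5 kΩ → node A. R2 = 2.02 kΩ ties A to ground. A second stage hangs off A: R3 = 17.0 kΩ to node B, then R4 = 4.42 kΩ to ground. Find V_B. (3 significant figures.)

V_B ≈ 0.687 mV

Node A sees R2 in parallel with the series input of stage 2, R3 + R4 = 21.42 kΩ.
R2 ‖ (R3+R4) = 1.846 kΩ.
First divider: V_A = V_CC · 1.846/(15.5 + 1.846) = 3.331 mV.
Then the unloaded second divider: V_B = V_A × R4/(R3+R4) = 3.331 × 0.2063 = 0.6873 mV.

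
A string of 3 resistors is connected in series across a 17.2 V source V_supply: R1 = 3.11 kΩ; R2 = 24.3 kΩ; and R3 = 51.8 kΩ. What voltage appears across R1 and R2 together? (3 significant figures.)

ΣR = 3.11 + 24.3 + 51.8 = 79.21 kΩ.
R_{R1..R2} = 3.11 + 24.3 = 27.41 kΩ.
By the voltage-divider rule, V = 17.2 × 27.41/79.21 = 5.952 V.

V ≈ 5.95 V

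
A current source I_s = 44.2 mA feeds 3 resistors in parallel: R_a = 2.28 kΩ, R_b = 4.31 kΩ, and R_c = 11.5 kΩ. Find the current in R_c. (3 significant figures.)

ΣG = 1/2.28 + 1/4.31 + 1/11.5 = 0.7576.
Current divider: I(R_c) = I_s · G_k/ΣG = 44.2 × (0.08696/0.7576) = 44.2 × 0.1148 = 5.073 mA.

I ≈ 5.07 mA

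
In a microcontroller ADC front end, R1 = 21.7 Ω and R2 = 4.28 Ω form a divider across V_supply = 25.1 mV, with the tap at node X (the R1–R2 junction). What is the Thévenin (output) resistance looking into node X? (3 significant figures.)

Zeroing V_supply shorts the top of R1 to ground, so R_th = R1 ‖ R2 = 3.575 Ω.

R_th ≈ 3.57 Ω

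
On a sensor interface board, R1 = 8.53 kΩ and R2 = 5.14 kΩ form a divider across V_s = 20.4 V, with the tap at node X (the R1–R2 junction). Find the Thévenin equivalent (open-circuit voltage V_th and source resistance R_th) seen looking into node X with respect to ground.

With X open, the divider is unloaded: V_th = 20.4 × 5.14/13.67 = 7.671 V.
With V_s suppressed (replaced by a short), R_th = R1 ‖ R2 = (8.530 × 5.14)/(8.530 + 5.14) = 3.207 kΩ.

V_th ≈ 7.67 V, R_th ≈ 3.21 kΩ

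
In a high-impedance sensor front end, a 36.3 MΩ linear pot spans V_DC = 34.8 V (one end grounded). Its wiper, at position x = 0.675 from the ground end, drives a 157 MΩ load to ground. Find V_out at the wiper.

Lower segment x·R_p = 24.50 MΩ; upper segment (1−x)·R_p = 11.80 MΩ.
R_L loads the lower segment: effective lower R = 21.19 MΩ.
Then V_out = V_DC · 21.19/(11.80 + 21.19) = 22.36 V.

V_out ≈ 22.4 V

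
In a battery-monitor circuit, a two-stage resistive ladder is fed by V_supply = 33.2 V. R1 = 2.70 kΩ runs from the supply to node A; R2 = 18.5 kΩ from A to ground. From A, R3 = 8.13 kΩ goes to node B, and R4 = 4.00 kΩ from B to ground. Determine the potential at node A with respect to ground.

V_A ≈ 24.3 V

Node A sees R2 in parallel with the series input of stage 2, R3 + R4 = 12.13 kΩ.
Effective lower resistance at A: R2 ‖ 12.13 = 7.326 kΩ.
V_A = 33.2 × 7.326/(2.70 + 7.326) = 24.26 V.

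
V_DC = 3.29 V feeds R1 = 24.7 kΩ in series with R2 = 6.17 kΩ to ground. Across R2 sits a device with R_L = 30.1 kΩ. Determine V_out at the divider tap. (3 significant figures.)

The load sits in parallel with R2, giving an effective lower resistance R2' = R2·R_L/(R2+R_L) = 5.120 kΩ.
Voltage divider with the loaded lower leg: V_out = 3.29 × 5.120/(24.7 + 5.120) = 3.29 × 0.1717 = 0.5649 V.
(Unloaded it would be 0.658 V; the load pulls it down.)

V_out ≈ 0.565 V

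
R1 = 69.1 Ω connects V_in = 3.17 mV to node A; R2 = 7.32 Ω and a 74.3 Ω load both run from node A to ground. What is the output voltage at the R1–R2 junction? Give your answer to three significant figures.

First combine the lower leg with the load: R2 ‖ R_L = 6.664 Ω.
Now apply the divider: V_out = 3.17 × 0.08795 = 0.2788 mV.

V_out ≈ 0.279 mV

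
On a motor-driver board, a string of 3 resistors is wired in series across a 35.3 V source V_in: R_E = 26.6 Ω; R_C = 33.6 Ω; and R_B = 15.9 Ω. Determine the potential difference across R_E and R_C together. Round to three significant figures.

V ≈ 27.9 V

Series total: ΣR = 26.6 + 33.6 + 15.9 = 76.10 Ω.
R_{R_E..R_C} = 26.6 + 33.6 = 60.20 Ω.
By the voltage-divider rule, V = 35.3 × 60.20/76.10 = 27.92 V.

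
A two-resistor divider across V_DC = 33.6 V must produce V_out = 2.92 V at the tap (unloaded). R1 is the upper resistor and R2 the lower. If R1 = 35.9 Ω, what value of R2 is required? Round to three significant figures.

R2 ≈ 3.42 Ω

The divider ratio is R2/(R1+R2) = 2.92/33.6 = 0.08690.
Rearranging, R2 = R1·k/(1−k) = 35.9 × 0.09518 = 3.417 Ω.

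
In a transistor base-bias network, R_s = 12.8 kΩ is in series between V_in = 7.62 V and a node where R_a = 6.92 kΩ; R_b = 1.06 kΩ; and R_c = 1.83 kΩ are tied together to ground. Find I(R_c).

I ≈ 0.190 mA

Equivalent of the parallel group: R_p = 0.6119 kΩ.
V_A by voltage divider: V_A = 7.62 × 0.6119/(12.8 + 0.6119) = 0.3476 V.
I(R_c) = V_A / R_c = 0.3476/1.83 = 0.1900 mA.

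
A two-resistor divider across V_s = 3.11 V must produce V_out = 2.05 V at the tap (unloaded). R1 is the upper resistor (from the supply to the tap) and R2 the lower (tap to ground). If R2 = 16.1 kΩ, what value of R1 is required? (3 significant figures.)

R1 ≈ 8.32 kΩ

V_out/V_s = R2/(R1+R2) = 0.6592.
So R1 = R2 · (V_s/V_out − 1) = 16.1 × (3.11/2.05 − 1) = 16.1 × 0.5171 = 8.325 kΩ.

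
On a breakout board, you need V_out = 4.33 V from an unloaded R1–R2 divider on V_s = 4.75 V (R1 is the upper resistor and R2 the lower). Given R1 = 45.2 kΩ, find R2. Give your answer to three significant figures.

The divider ratio is R2/(R1+R2) = 4.33/4.75 = 0.9116.
Rearranging, R2 = R1·k/(1−k) = 45.2 × 10.31 = 466.0 kΩ.

R2 ≈ 466 kΩ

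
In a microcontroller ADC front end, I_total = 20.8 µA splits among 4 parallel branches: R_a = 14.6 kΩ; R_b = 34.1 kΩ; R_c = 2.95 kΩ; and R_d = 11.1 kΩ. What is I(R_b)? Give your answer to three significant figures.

I ≈ 1.16 µA

Total conductance ΣG = 1/14.6 + 1/34.1 + 1/2.95 + 1/11.1 = 0.5269 (units of 1/kΩ).
R_b takes the fraction G_k/ΣG = 0.02933/0.5269 = 0.05566, so I = 20.8 × 0.05566 = 1.158 µA.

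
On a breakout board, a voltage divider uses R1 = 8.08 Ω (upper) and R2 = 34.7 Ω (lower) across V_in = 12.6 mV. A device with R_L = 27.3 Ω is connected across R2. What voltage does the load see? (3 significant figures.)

V_out ≈ 8.24 mV

R2 ‖ R_L = (34.7 × 27.3)/(34.7 + 27.3) = 15.28 Ω.
Now apply the divider: V_out = 12.6 × 0.6541 = 8.242 mV.
(Unloaded it would be 10.2 mV; the load pulls it down.)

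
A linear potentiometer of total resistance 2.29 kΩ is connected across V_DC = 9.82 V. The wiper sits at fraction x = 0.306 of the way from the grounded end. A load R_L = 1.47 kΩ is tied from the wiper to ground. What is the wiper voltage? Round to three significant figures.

Split the track: R_lower = x·R_p = 0.7007 kΩ, R_upper = (1−x)·R_p = 1.589 kΩ.
Lower segment in parallel with the load: 0.7007 ‖ 1.47 = 0.4745 kΩ.
Loaded-divider output: V_out = 9.82 × 0.2299 = 2.258 V.

V_out ≈ 2.26 V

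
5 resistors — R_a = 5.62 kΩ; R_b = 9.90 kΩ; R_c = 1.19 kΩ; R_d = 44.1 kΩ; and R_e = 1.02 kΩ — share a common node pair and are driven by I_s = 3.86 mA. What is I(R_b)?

Conductances: ΣG = 1/5.62 + 1/9.90 + 1/1.19 + 1/44.1 + 1/1.02 = 2.122 (1/kΩ).
By the current-divider rule, I = I_s · G_k/ΣG = 3.86 × 0.04759 = 0.1837 mA.

I ≈ 0.184 mA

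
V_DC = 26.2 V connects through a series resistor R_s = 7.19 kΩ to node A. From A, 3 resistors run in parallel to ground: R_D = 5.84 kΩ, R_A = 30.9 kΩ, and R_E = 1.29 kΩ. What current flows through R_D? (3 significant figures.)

I ≈ 0.558 mA

Equivalent of the parallel group: R_p = 1.022 kΩ.
Node voltage V_A = V_DC · R_p/(R_s + R_p) = 26.2 × 0.1244 = 3.260 V.
Branch current I = V_A/R_D = 3.260/5.84 = 0.5582 mA.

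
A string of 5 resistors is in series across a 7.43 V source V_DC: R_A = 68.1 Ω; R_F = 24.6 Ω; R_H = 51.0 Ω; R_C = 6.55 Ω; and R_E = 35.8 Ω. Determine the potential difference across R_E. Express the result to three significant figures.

V ≈ 1.43 V

Total series resistance ΣR = 68.1 + 24.6 + 51.0 + 6.55 + 35.8 = 186.0 Ω.
V = V_DC · R/ΣR = 7.43 × 0.1924 = 1.430 V.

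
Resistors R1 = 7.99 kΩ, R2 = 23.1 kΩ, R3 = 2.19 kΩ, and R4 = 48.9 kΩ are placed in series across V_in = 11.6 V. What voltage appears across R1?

ΣR = 7.99 + 23.1 + 2.19 + 48.9 = 82.18 kΩ.
By the voltage-divider rule, V = 11.6 × 7.990/82.18 = 1.128 V.

V ≈ 1.13 V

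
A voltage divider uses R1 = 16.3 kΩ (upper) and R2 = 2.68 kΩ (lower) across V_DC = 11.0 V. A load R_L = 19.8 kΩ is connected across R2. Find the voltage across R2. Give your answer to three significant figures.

R2 ‖ R_L = (2.68 × 19.8)/(2.68 + 19.8) = 2.360 kΩ.
Then V_out = V_DC · R2'/(R1 + R2') = 11.0 × 2.360/18.66 = 1.391 V.

V_out ≈ 1.39 V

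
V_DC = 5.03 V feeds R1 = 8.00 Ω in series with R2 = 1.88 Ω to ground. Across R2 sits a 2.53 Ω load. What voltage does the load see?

First combine the lower leg with the load: R2 ‖ R_L = 1.079 Ω.
Now apply the divider: V_out = 5.03 × 0.1188 = 0.5976 V.

V_out ≈ 0.598 V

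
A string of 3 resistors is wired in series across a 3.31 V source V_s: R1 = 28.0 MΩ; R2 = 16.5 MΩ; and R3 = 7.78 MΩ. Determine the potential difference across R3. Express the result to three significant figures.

V ≈ 0.493 V

Series total: ΣR = 28.0 + 16.5 + 7.78 = 52.28 MΩ.
Voltage divider: V = V_s · (7.780 / 52.28) = 3.31 × 0.1488 = 0.4926 V.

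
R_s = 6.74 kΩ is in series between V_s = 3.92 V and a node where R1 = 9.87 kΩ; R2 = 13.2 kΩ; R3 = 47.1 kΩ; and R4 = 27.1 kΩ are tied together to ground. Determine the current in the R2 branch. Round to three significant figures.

Equivalent of the parallel group: R_p = 4.252 kΩ.
V_A by voltage divider: V_A = 3.92 × 4.252/(6.74 + 4.252) = 1.516 V.
Branch current I = V_A/R2 = 1.516/13.2 = 0.1149 mA.

I ≈ 0.115 mA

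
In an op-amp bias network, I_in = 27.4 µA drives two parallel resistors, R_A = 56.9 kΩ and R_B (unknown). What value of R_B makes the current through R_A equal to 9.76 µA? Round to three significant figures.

Two-branch current divider: I_A = I_in · R_B/(R_A + R_B).
With f = 0.3562, R_B = R_A · f/(1−f) = 56.9 × 0.5533 = 31.48 kΩ.

R_B ≈ 31.5 kΩ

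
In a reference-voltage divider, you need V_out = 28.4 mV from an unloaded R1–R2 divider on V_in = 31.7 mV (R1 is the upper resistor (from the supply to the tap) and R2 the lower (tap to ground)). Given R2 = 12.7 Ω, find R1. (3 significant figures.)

R1 ≈ 1.48 Ω

Required fraction k = V_out/V_in = 0.8959.
So R1 = R2 · (V_in/V_out − 1) = 12.7 × (31.7/28.4 − 1) = 12.7 × 0.1162 = 1.476 Ω.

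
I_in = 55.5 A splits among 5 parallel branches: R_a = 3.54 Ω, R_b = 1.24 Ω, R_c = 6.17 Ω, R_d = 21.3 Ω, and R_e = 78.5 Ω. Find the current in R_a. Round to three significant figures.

Conductances: ΣG = 1/3.54 + 1/1.24 + 1/6.17 + 1/21.3 + 1/78.5 = 1.311 (1/Ω).
R_a takes the fraction G_k/ΣG = 0.2825/1.311 = 0.2155, so I = 55.5 × 0.2155 = 11.96 A.

I ≈ 12.0 A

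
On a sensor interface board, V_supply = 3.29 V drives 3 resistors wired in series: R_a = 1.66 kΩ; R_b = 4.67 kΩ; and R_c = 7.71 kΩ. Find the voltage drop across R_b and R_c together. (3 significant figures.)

Series total: ΣR = 1.66 + 4.67 + 7.71 = 14.04 kΩ.
R_{R_b..R_c} = 4.67 + 7.71 = 12.38 kΩ.
Voltage divider: V = V_supply · (12.38 / 14.04) = 3.29 × 0.8818 = 2.901 V.

V ≈ 2.90 V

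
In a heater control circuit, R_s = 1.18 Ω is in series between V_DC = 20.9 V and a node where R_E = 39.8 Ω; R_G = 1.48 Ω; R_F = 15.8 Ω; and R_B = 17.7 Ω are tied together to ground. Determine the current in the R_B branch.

I ≈ 0.600 A

Parallel bank: R_p = 1/(1/39.8 + 1/1.48 + 1/15.8 + 1/17.7) = 1.219 Ω.
V_A = 20.9 × 1.219/2.399 = 10.62 V.
Branch current I = V_A/R_B = 10.62/17.7 = 0.5999 A.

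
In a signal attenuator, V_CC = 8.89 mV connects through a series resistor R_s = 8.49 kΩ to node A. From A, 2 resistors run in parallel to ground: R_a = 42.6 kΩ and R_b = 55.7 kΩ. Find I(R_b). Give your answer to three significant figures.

I ≈ 0.118 µA

Equivalent of the parallel group: R_p = 24.14 kΩ.
Node voltage V_A = V_CC · R_p/(R_s + R_p) = 8.89 × 0.7398 = 6.577 mV.
Branch current I = V_A/R_b = 6.577/55.7 = 0.1181 µA.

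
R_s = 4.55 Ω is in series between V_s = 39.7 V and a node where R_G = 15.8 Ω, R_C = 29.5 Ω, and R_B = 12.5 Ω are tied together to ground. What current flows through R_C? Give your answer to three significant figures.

I ≈ 0.745 A

Parallel bank: R_p = 1/(1/15.8 + 1/29.5 + 1/12.5) = 5.644 Ω.
Node voltage V_A = V_s · R_p/(R_s + R_p) = 39.7 × 0.5536 = 21.98 V.
I(R_C) = V_A / R_C = 21.98/29.5 = 0.7451 A.
(Check via current divider: I_total = 3.895 A; share G_k/ΣG = 0.1913 → same result.)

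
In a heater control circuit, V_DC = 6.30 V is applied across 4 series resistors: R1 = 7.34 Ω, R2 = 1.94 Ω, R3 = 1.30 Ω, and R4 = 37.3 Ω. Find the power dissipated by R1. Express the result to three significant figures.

ΣR = 47.88 Ω → I = 6.30/47.88 = 0.1316 A.
P = I²R = 0.01731 × 7.34 = 0.1271 W.

P ≈ 0.127 W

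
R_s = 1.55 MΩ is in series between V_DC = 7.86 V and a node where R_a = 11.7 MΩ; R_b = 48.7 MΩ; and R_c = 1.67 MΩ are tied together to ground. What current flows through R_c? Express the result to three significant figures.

I ≈ 2.25 µA

Equivalent of the parallel group: R_p = 1.419 MΩ.
V_A = 7.86 × 1.419/2.969 = 3.756 V.
Branch current I = V_A/R_c = 3.756/1.67 = 2.249 µA.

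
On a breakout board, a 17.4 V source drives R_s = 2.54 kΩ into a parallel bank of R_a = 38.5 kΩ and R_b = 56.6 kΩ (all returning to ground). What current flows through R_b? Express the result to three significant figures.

Equivalent of the parallel group: R_p = 22.91 kΩ.
V_A = 17.4 × 22.91/25.45 = 15.66 V.
I(R_b) = V_A / R_b = 15.66/56.6 = 0.2767 mA.

I ≈ 0.277 mA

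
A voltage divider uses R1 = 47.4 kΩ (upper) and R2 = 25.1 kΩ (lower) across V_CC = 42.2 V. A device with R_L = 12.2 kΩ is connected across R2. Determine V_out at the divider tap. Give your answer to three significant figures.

R2 ‖ R_L = (25.1 × 12.2)/(25.1 + 12.2) = 8.210 kΩ.
Now apply the divider: V_out = 42.2 × 0.1476 = 6.230 V.
(Unloaded it would be 14.6 V; the load pulls it down.)

V_out ≈ 6.23 V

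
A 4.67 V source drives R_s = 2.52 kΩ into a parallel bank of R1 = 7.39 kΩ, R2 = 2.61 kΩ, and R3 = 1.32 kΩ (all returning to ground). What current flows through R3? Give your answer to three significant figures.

Equivalent of the parallel group: R_p = 0.7837 kΩ.
V_A by voltage divider: V_A = 4.67 × 0.7837/(2.52 + 0.7837) = 1.108 V.
I(R3) = V_A / R3 = 1.108/1.32 = 0.8392 mA.

I ≈ 0.839 mA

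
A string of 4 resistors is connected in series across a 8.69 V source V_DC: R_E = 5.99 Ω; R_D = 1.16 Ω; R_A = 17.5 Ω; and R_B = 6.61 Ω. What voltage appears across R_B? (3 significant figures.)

Total series resistance ΣR = 5.99 + 1.16 + 17.5 + 6.61 = 31.26 Ω.
By the voltage-divider rule, V = 8.69 × 6.610/31.26 = 1.838 V.

V ≈ 1.84 V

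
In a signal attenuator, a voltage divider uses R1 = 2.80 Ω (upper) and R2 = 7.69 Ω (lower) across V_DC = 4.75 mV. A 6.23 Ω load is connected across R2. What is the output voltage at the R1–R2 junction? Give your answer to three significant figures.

V_out ≈ 2.62 mV

R2 ‖ R_L = (7.69 × 6.23)/(7.69 + 6.23) = 3.442 Ω.
Now apply the divider: V_out = 4.75 × 0.5514 = 2.619 mV.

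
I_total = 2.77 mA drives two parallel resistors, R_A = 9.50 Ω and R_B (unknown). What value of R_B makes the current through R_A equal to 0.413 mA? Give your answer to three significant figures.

R_B ≈ 1.66 Ω

Two-branch current divider: I_A = I_total · R_B/(R_A + R_B).
0.413/2.77 = R_B/(R_A + R_B) → R_B = R_A · (0.1491)/(1 − 0.1491) = 9.50 × 0.1752 = 1.665 Ω.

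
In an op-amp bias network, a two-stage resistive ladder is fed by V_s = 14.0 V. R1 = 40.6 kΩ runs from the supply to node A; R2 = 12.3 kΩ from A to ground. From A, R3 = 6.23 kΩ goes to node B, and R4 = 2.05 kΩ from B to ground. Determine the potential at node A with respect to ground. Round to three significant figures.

V_A ≈ 1.52 V

Looking into the second stage from A: R3 + R4 = 8.280 kΩ appears in parallel with R2.
R2 ‖ (R3+R4) = 4.949 kΩ.
First divider: V_A = V_s · 4.949/(40.6 + 4.949) = 1.521 V.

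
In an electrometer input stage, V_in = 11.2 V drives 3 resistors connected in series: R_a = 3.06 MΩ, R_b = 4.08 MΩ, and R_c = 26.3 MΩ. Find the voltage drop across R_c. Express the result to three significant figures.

V ≈ 8.81 V

Total series resistance ΣR = 3.06 + 4.08 + 26.3 = 33.44 MΩ.
V = V_in · R/ΣR = 11.2 × 0.7865 = 8.809 V.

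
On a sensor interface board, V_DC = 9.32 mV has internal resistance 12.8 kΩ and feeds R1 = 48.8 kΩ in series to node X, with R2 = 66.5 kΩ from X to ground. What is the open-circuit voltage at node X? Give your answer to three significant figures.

R1' = 12.8 + 48.8 = 61.60 kΩ (source resistance + R1).
Open-circuit (no load on X): V_th = V_DC · R2/(R1' + R2) = 9.32 × 66.5/(61.60 + 66.5) = 4.838 mV.

V_th ≈ 4.84 mV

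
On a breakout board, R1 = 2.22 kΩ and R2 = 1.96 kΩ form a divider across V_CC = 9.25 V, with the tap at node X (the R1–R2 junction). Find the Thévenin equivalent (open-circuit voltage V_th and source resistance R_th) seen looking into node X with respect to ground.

V_th ≈ 4.34 V, R_th ≈ 1.04 kΩ

Open-circuit (no load on X): V_th = V_CC · R2/(R1 + R2) = 9.25 × 1.96/(2.220 + 1.96) = 4.337 V.
With V_CC suppressed (replaced by a short), R_th = R1 ‖ R2 = (2.220 × 1.96)/(2.220 + 1.96) = 1.041 kΩ.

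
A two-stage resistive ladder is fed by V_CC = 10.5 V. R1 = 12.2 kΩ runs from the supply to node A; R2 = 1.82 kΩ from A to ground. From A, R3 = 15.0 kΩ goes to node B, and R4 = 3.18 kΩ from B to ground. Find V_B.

V_B ≈ 0.219 V

Node A sees R2 in parallel with the series input of stage 2, R3 + R4 = 18.18 kΩ.
R2 ‖ (R3+R4) = 1.654 kΩ.
V_A = 10.5 × 1.654/(12.2 + 1.654) = 1.254 V.
Stage 2 is unloaded, so V_B = V_A · R4/(R3+R4) = 1.254 × 3.18/18.18 = 0.2193 V.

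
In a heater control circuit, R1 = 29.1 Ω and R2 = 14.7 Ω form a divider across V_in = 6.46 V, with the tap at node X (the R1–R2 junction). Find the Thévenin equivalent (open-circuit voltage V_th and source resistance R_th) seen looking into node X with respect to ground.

With X open, the divider is unloaded: V_th = 6.46 × 14.7/43.80 = 2.168 V.
Looking into X with the source shorted: R_th = R1·R2/(R1+R2) = 29.10 × 14.7/43.80 = 9.766 Ω.

V_th ≈ 2.17 V, R_th ≈ 9.77 Ω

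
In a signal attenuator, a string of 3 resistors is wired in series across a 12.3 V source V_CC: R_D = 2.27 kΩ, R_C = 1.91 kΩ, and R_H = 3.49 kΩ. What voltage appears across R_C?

V ≈ 3.06 V

ΣR = 2.27 + 1.91 + 3.49 = 7.670 kΩ.
Voltage divider: V = V_CC · (1.910 / 7.670) = 12.3 × 0.2490 = 3.063 V.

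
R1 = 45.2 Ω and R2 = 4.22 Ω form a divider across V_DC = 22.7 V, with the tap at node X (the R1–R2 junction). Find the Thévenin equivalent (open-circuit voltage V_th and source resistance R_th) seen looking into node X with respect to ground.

Open-circuit (no load on X): V_th = V_DC · R2/(R1 + R2) = 22.7 × 4.22/(45.20 + 4.22) = 1.938 V.
Looking into X with the source shorted: R_th = R1·R2/(R1+R2) = 45.20 × 4.22/49.42 = 3.860 Ω.

V_th ≈ 1.94 V, R_th ≈ 3.86 Ω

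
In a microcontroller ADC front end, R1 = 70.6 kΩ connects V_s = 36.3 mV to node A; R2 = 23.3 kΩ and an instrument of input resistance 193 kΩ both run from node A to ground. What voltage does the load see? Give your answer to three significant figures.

The load sits in parallel with R2, giving an effective lower resistance R2' = R2·R_L/(R2+R_L) = 20.79 kΩ.
Voltage divider with the loaded lower leg: V_out = 36.3 × 20.79/(70.6 + 20.79) = 36.3 × 0.2275 = 8.258 mV.
(Unloaded it would be 9.01 mV; the load pulls it down.)

V_out ≈ 8.26 mV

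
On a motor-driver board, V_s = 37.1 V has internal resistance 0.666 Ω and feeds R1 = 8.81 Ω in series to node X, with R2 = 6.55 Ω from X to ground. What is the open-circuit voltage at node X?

V_th ≈ 15.2 V

R1' = 0.666 + 8.81 = 9.476 Ω (source resistance + R1).
V_th is the unloaded tap voltage: V_s · R2/(R1'+R2) = 37.1 × 0.4087 = 15.16 V.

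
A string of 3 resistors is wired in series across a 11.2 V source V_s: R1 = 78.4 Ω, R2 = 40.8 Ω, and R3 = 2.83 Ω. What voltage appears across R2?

V ≈ 3.74 V

Total series resistance ΣR = 78.4 + 40.8 + 2.83 = 122.0 Ω.
By the voltage-divider rule, V = 11.2 × 40.80/122.0 = 3.745 V.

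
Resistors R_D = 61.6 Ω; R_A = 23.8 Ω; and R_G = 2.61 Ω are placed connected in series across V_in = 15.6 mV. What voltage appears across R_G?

V ≈ 0.463 mV

ΣR = 61.6 + 23.8 + 2.61 = 88.01 Ω.
V = V_in · R/ΣR = 15.6 × 0.02966 = 0.4626 mV.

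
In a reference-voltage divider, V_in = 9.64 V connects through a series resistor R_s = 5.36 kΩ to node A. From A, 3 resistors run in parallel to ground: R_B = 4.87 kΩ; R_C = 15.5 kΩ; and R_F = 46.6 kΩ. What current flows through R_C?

I ≈ 0.243 mA

Combine the parallel branches: R_p = (1/4.87 + 1/15.5 + 1/46.6)⁻¹ = 3.433 kΩ.
Node voltage V_A = V_in · R_p/(R_s + R_p) = 9.64 × 0.3904 = 3.764 V.
Branch current I = V_A/R_C = 3.764/15.5 = 0.2428 mA.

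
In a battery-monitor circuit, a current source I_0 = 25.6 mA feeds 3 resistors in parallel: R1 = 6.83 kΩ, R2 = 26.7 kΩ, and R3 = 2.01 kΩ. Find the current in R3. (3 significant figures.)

Conductances: ΣG = 1/6.83 + 1/26.7 + 1/2.01 = 0.6814 (1/kΩ).
R3 takes the fraction G_k/ΣG = 0.4975/0.6814 = 0.7302, so I = 25.6 × 0.7302 = 18.69 mA.

I ≈ 18.7 mA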